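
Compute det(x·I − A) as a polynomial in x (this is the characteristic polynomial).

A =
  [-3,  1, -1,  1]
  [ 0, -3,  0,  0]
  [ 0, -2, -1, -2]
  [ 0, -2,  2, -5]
x^4 + 12*x^3 + 54*x^2 + 108*x + 81

Expanding det(x·I − A) (e.g. by cofactor expansion or by noting that A is similar to its Jordan form J, which has the same characteristic polynomial as A) gives
  χ_A(x) = x^4 + 12*x^3 + 54*x^2 + 108*x + 81
which factors as (x + 3)^4. The eigenvalues (with algebraic multiplicities) are λ = -3 with multiplicity 4.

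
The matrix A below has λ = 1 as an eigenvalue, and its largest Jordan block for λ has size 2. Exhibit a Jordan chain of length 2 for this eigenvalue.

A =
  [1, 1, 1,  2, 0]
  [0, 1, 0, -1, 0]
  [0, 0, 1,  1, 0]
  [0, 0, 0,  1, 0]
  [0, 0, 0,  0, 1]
A Jordan chain for λ = 1 of length 2:
v_1 = (1, 0, 0, 0, 0)ᵀ
v_2 = (0, 1, 0, 0, 0)ᵀ

Let N = A − (1)·I. We want v_2 with N^2 v_2 = 0 but N^1 v_2 ≠ 0; then v_{j-1} := N · v_j for j = 2, …, 2.

Pick v_2 = (0, 1, 0, 0, 0)ᵀ.
Then v_1 = N · v_2 = (1, 0, 0, 0, 0)ᵀ.

Sanity check: (A − (1)·I) v_1 = (0, 0, 0, 0, 0)ᵀ = 0. ✓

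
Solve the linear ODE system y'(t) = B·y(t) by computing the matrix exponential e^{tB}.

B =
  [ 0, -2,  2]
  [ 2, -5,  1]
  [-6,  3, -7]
e^{tB} =
  [4*t*exp(-4*t) + exp(-4*t), -2*t*exp(-4*t), 2*t*exp(-4*t)]
  [2*t*exp(-4*t), -t*exp(-4*t) + exp(-4*t), t*exp(-4*t)]
  [-6*t*exp(-4*t), 3*t*exp(-4*t), -3*t*exp(-4*t) + exp(-4*t)]

Strategy: write B = P · J · P⁻¹ where J is a Jordan canonical form, so e^{tB} = P · e^{tJ} · P⁻¹, and e^{tJ} can be computed block-by-block.

B has Jordan form
J =
  [-4,  1,  0]
  [ 0, -4,  0]
  [ 0,  0, -4]
(up to reordering of blocks).

Per-block formulas:
  For a 2×2 Jordan block J_2(-4): exp(t · J_2(-4)) = e^(-4t)·(I + t·N), where N is the 2×2 nilpotent shift.
  For a 1×1 block at λ = -4: exp(t · [-4]) = [e^(-4t)].

After assembling e^{tJ} and conjugating by P, we get:

e^{tB} =
  [4*t*exp(-4*t) + exp(-4*t), -2*t*exp(-4*t), 2*t*exp(-4*t)]
  [2*t*exp(-4*t), -t*exp(-4*t) + exp(-4*t), t*exp(-4*t)]
  [-6*t*exp(-4*t), 3*t*exp(-4*t), -3*t*exp(-4*t) + exp(-4*t)]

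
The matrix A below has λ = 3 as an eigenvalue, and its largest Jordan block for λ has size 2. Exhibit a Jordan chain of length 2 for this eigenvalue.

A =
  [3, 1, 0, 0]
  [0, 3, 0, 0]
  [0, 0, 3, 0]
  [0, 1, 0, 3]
A Jordan chain for λ = 3 of length 2:
v_1 = (1, 0, 0, 1)ᵀ
v_2 = (0, 1, 0, 0)ᵀ

Let N = A − (3)·I. We want v_2 with N^2 v_2 = 0 but N^1 v_2 ≠ 0; then v_{j-1} := N · v_j for j = 2, …, 2.

Pick v_2 = (0, 1, 0, 0)ᵀ.
Then v_1 = N · v_2 = (1, 0, 0, 1)ᵀ.

Sanity check: (A − (3)·I) v_1 = (0, 0, 0, 0)ᵀ = 0. ✓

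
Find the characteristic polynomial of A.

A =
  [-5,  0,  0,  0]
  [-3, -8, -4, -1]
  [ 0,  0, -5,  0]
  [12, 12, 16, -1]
x^4 + 19*x^3 + 135*x^2 + 425*x + 500

Expanding det(x·I − A) (e.g. by cofactor expansion or by noting that A is similar to its Jordan form J, which has the same characteristic polynomial as A) gives
  χ_A(x) = x^4 + 19*x^3 + 135*x^2 + 425*x + 500
which factors as (x + 4)*(x + 5)^3. The eigenvalues (with algebraic multiplicities) are λ = -5 with multiplicity 3, λ = -4 with multiplicity 1.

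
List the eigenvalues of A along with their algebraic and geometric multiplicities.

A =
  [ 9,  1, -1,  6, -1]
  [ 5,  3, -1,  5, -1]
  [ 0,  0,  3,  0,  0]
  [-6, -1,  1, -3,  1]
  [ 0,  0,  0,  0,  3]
λ = 3: alg = 5, geom = 3

Step 1 — factor the characteristic polynomial to read off the algebraic multiplicities:
  χ_A(x) = (x - 3)^5

Step 2 — compute geometric multiplicities via the rank-nullity identity g(λ) = n − rank(A − λI):
  rank(A − (3)·I) = 2, so dim ker(A − (3)·I) = n − 2 = 3

Summary:
  λ = 3: algebraic multiplicity = 5, geometric multiplicity = 3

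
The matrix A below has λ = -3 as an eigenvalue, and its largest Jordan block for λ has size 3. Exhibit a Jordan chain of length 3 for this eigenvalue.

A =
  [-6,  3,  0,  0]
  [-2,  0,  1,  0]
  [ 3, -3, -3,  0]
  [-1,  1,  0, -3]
A Jordan chain for λ = -3 of length 3:
v_1 = (3, 3, -3, 1)ᵀ
v_2 = (-3, -2, 3, -1)ᵀ
v_3 = (1, 0, 0, 0)ᵀ

Let N = A − (-3)·I. We want v_3 with N^3 v_3 = 0 but N^2 v_3 ≠ 0; then v_{j-1} := N · v_j for j = 3, …, 2.

Pick v_3 = (1, 0, 0, 0)ᵀ.
Then v_2 = N · v_3 = (-3, -2, 3, -1)ᵀ.
Then v_1 = N · v_2 = (3, 3, -3, 1)ᵀ.

Sanity check: (A − (-3)·I) v_1 = (0, 0, 0, 0)ᵀ = 0. ✓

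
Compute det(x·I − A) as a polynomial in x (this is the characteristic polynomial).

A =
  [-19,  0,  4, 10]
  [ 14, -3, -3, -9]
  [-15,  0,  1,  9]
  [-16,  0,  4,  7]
x^4 + 14*x^3 + 72*x^2 + 162*x + 135

Expanding det(x·I − A) (e.g. by cofactor expansion or by noting that A is similar to its Jordan form J, which has the same characteristic polynomial as A) gives
  χ_A(x) = x^4 + 14*x^3 + 72*x^2 + 162*x + 135
which factors as (x + 3)^3*(x + 5). The eigenvalues (with algebraic multiplicities) are λ = -5 with multiplicity 1, λ = -3 with multiplicity 3.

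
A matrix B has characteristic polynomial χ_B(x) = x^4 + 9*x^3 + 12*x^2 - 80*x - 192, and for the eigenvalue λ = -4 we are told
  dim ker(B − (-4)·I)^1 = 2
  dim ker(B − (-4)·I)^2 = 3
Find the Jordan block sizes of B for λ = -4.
Block sizes for λ = -4: [2, 1]

From the dimensions of kernels of powers, the number of Jordan blocks of size at least j is d_j − d_{j−1} where d_j = dim ker(N^j) (with d_0 = 0). Computing the differences gives [2, 1].
The number of blocks of size exactly k is (#blocks of size ≥ k) − (#blocks of size ≥ k + 1), so the partition is: 1 block(s) of size 1, 1 block(s) of size 2.
In nonincreasing order the block sizes are [2, 1].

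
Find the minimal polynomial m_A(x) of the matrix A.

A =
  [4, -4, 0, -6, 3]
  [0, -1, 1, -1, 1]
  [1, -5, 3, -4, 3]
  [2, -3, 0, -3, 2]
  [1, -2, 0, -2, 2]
x^3 - 3*x^2 + 3*x - 1

The characteristic polynomial is χ_A(x) = (x - 1)^5, so the eigenvalues are known. The minimal polynomial is
  m_A(x) = Π_λ (x − λ)^{k_λ}
where k_λ is the size of the *largest* Jordan block for λ (equivalently, the smallest k with (A − λI)^k v = 0 for every generalised eigenvector v of λ).

  λ = 1: largest Jordan block has size 3, contributing (x − 1)^3

So m_A(x) = (x - 1)^3 = x^3 - 3*x^2 + 3*x - 1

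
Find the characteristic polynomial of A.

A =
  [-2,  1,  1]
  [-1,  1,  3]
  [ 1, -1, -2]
x^3 + 3*x^2 + 3*x + 1

Expanding det(x·I − A) (e.g. by cofactor expansion or by noting that A is similar to its Jordan form J, which has the same characteristic polynomial as A) gives
  χ_A(x) = x^3 + 3*x^2 + 3*x + 1
which factors as (x + 1)^3. The eigenvalues (with algebraic multiplicities) are λ = -1 with multiplicity 3.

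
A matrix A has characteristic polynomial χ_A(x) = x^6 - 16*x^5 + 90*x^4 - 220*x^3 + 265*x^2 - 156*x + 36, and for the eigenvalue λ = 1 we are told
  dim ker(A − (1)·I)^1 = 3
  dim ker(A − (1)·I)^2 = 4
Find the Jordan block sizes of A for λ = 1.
Block sizes for λ = 1: [2, 1, 1]

From the dimensions of kernels of powers, the number of Jordan blocks of size at least j is d_j − d_{j−1} where d_j = dim ker(N^j) (with d_0 = 0). Computing the differences gives [3, 1].
The number of blocks of size exactly k is (#blocks of size ≥ k) − (#blocks of size ≥ k + 1), so the partition is: 2 block(s) of size 1, 1 block(s) of size 2.
In nonincreasing order the block sizes are [2, 1, 1].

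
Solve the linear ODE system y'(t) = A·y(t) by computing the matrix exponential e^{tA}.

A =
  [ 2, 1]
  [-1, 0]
e^{tA} =
  [t*exp(t) + exp(t), t*exp(t)]
  [-t*exp(t), -t*exp(t) + exp(t)]

Strategy: write A = P · J · P⁻¹ where J is a Jordan canonical form, so e^{tA} = P · e^{tJ} · P⁻¹, and e^{tJ} can be computed block-by-block.

A has Jordan form
J =
  [1, 1]
  [0, 1]
(up to reordering of blocks).

Per-block formulas:
  For a 2×2 Jordan block J_2(1): exp(t · J_2(1)) = e^(1t)·(I + t·N), where N is the 2×2 nilpotent shift.

After assembling e^{tJ} and conjugating by P, we get:

e^{tA} =
  [t*exp(t) + exp(t), t*exp(t)]
  [-t*exp(t), -t*exp(t) + exp(t)]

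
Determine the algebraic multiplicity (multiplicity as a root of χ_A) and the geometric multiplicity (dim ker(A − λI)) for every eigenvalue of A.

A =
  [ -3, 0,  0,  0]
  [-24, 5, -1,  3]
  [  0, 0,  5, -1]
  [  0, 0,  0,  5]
λ = -3: alg = 1, geom = 1; λ = 5: alg = 3, geom = 1

Step 1 — factor the characteristic polynomial to read off the algebraic multiplicities:
  χ_A(x) = (x - 5)^3*(x + 3)

Step 2 — compute geometric multiplicities via the rank-nullity identity g(λ) = n − rank(A − λI):
  rank(A − (-3)·I) = 3, so dim ker(A − (-3)·I) = n − 3 = 1
  rank(A − (5)·I) = 3, so dim ker(A − (5)·I) = n − 3 = 1

Summary:
  λ = -3: algebraic multiplicity = 1, geometric multiplicity = 1
  λ = 5: algebraic multiplicity = 3, geometric multiplicity = 1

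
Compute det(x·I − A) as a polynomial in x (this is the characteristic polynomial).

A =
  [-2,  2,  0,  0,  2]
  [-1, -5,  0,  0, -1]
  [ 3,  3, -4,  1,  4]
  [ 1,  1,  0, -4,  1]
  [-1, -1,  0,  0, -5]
x^5 + 20*x^4 + 160*x^3 + 640*x^2 + 1280*x + 1024

Expanding det(x·I − A) (e.g. by cofactor expansion or by noting that A is similar to its Jordan form J, which has the same characteristic polynomial as A) gives
  χ_A(x) = x^5 + 20*x^4 + 160*x^3 + 640*x^2 + 1280*x + 1024
which factors as (x + 4)^5. The eigenvalues (with algebraic multiplicities) are λ = -4 with multiplicity 5.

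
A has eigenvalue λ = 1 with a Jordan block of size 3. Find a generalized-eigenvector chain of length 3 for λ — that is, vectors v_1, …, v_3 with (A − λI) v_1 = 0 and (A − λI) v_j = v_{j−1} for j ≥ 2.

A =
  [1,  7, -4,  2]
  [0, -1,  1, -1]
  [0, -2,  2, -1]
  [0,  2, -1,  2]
A Jordan chain for λ = 1 of length 3:
v_1 = (-2, 0, 0, 0)ᵀ
v_2 = (7, -2, -2, 2)ᵀ
v_3 = (0, 1, 0, 0)ᵀ

Let N = A − (1)·I. We want v_3 with N^3 v_3 = 0 but N^2 v_3 ≠ 0; then v_{j-1} := N · v_j for j = 3, …, 2.

Pick v_3 = (0, 1, 0, 0)ᵀ.
Then v_2 = N · v_3 = (7, -2, -2, 2)ᵀ.
Then v_1 = N · v_2 = (-2, 0, 0, 0)ᵀ.

Sanity check: (A − (1)·I) v_1 = (0, 0, 0, 0)ᵀ = 0. ✓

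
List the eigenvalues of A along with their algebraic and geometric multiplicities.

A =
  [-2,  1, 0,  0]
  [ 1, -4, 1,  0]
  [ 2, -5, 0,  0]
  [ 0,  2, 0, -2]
λ = -2: alg = 4, geom = 2

Step 1 — factor the characteristic polynomial to read off the algebraic multiplicities:
  χ_A(x) = (x + 2)^4

Step 2 — compute geometric multiplicities via the rank-nullity identity g(λ) = n − rank(A − λI):
  rank(A − (-2)·I) = 2, so dim ker(A − (-2)·I) = n − 2 = 2

Summary:
  λ = -2: algebraic multiplicity = 4, geometric multiplicity = 2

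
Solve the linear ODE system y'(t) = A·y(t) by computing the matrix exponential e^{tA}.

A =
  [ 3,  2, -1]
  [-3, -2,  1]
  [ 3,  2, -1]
e^{tA} =
  [3*t + 1, 2*t, -t]
  [-3*t, 1 - 2*t, t]
  [3*t, 2*t, 1 - t]

Strategy: write A = P · J · P⁻¹ where J is a Jordan canonical form, so e^{tA} = P · e^{tJ} · P⁻¹, and e^{tJ} can be computed block-by-block.

A has Jordan form
J =
  [0, 1, 0]
  [0, 0, 0]
  [0, 0, 0]
(up to reordering of blocks).

Per-block formulas:
  For a 1×1 block at λ = 0: exp(t · [0]) = [e^(0t)].
  For a 2×2 Jordan block J_2(0): exp(t · J_2(0)) = e^(0t)·(I + t·N), where N is the 2×2 nilpotent shift.

After assembling e^{tJ} and conjugating by P, we get:

e^{tA} =
  [3*t + 1, 2*t, -t]
  [-3*t, 1 - 2*t, t]
  [3*t, 2*t, 1 - t]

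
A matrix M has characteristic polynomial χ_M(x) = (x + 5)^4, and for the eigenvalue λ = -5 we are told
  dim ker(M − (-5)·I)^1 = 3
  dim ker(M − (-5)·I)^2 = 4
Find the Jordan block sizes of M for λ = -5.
Block sizes for λ = -5: [2, 1, 1]

From the dimensions of kernels of powers, the number of Jordan blocks of size at least j is d_j − d_{j−1} where d_j = dim ker(N^j) (with d_0 = 0). Computing the differences gives [3, 1].
The number of blocks of size exactly k is (#blocks of size ≥ k) − (#blocks of size ≥ k + 1), so the partition is: 2 block(s) of size 1, 1 block(s) of size 2.
In nonincreasing order the block sizes are [2, 1, 1].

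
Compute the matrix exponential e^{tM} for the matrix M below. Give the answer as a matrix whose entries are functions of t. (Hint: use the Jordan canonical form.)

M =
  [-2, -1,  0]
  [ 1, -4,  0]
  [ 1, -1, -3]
e^{tM} =
  [t*exp(-3*t) + exp(-3*t), -t*exp(-3*t), 0]
  [t*exp(-3*t), -t*exp(-3*t) + exp(-3*t), 0]
  [t*exp(-3*t), -t*exp(-3*t), exp(-3*t)]

Strategy: write M = P · J · P⁻¹ where J is a Jordan canonical form, so e^{tM} = P · e^{tJ} · P⁻¹, and e^{tJ} can be computed block-by-block.

M has Jordan form
J =
  [-3,  1,  0]
  [ 0, -3,  0]
  [ 0,  0, -3]
(up to reordering of blocks).

Per-block formulas:
  For a 2×2 Jordan block J_2(-3): exp(t · J_2(-3)) = e^(-3t)·(I + t·N), where N is the 2×2 nilpotent shift.
  For a 1×1 block at λ = -3: exp(t · [-3]) = [e^(-3t)].

After assembling e^{tJ} and conjugating by P, we get:

e^{tM} =
  [t*exp(-3*t) + exp(-3*t), -t*exp(-3*t), 0]
  [t*exp(-3*t), -t*exp(-3*t) + exp(-3*t), 0]
  [t*exp(-3*t), -t*exp(-3*t), exp(-3*t)]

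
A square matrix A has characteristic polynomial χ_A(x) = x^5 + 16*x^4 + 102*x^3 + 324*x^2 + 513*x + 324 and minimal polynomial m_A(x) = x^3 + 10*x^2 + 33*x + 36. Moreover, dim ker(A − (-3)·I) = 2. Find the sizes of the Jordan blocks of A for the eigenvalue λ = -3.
Block sizes for λ = -3: [2, 2]

Step 1 — from the characteristic polynomial, algebraic multiplicity of λ = -3 is 4. From dim ker(A − (-3)·I) = 2, there are exactly 2 Jordan blocks for λ = -3.
Step 2 — from the minimal polynomial, the factor (x + 3)^2 tells us the largest block for λ = -3 has size 2.
Step 3 — with total size 4, 2 blocks, and largest block 2, the block sizes (in nonincreasing order) are [2, 2].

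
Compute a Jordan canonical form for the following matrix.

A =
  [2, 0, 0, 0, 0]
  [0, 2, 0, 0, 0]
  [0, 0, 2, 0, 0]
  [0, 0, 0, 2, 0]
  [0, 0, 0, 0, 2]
J_1(2) ⊕ J_1(2) ⊕ J_1(2) ⊕ J_1(2) ⊕ J_1(2)

The characteristic polynomial is
  det(x·I − A) = x^5 - 10*x^4 + 40*x^3 - 80*x^2 + 80*x - 32 = (x - 2)^5

Eigenvalues and multiplicities (the geometric multiplicity of λ is n − rank(A − λI), which equals the number of Jordan blocks for λ):
  λ = 2: algebraic multiplicity = 5, geometric multiplicity = 5

Determining the block sizes for each eigenvalue:
  λ = 2: gm = am = 5, so every block has size 1 → block sizes [1, 1, 1, 1, 1]

Assembling the blocks gives a Jordan form
J =
  [2, 0, 0, 0, 0]
  [0, 2, 0, 0, 0]
  [0, 0, 2, 0, 0]
  [0, 0, 0, 2, 0]
  [0, 0, 0, 0, 2]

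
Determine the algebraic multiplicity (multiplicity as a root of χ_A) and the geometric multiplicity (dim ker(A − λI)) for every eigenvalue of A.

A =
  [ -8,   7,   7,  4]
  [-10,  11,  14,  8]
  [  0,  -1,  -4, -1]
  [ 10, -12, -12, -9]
λ = -3: alg = 2, geom = 2; λ = -2: alg = 2, geom = 1

Step 1 — factor the characteristic polynomial to read off the algebraic multiplicities:
  χ_A(x) = (x + 2)^2*(x + 3)^2

Step 2 — compute geometric multiplicities via the rank-nullity identity g(λ) = n − rank(A − λI):
  rank(A − (-3)·I) = 2, so dim ker(A − (-3)·I) = n − 2 = 2
  rank(A − (-2)·I) = 3, so dim ker(A − (-2)·I) = n − 3 = 1

Summary:
  λ = -3: algebraic multiplicity = 2, geometric multiplicity = 2
  λ = -2: algebraic multiplicity = 2, geometric multiplicity = 1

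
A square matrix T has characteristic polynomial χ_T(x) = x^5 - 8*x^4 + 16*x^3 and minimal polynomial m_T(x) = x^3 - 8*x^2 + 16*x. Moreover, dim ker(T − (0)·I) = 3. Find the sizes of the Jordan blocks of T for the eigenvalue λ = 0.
Block sizes for λ = 0: [1, 1, 1]

Step 1 — from the characteristic polynomial, algebraic multiplicity of λ = 0 is 3. From dim ker(T − (0)·I) = 3, there are exactly 3 Jordan blocks for λ = 0.
Step 2 — from the minimal polynomial, the factor (x − 0) tells us the largest block for λ = 0 has size 1.
Step 3 — with total size 3, 3 blocks, and largest block 1, the block sizes (in nonincreasing order) are [1, 1, 1].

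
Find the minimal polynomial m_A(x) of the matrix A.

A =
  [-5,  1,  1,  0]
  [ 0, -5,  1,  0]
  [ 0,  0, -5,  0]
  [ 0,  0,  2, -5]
x^3 + 15*x^2 + 75*x + 125

The characteristic polynomial is χ_A(x) = (x + 5)^4, so the eigenvalues are known. The minimal polynomial is
  m_A(x) = Π_λ (x − λ)^{k_λ}
where k_λ is the size of the *largest* Jordan block for λ (equivalently, the smallest k with (A − λI)^k v = 0 for every generalised eigenvector v of λ).

  λ = -5: largest Jordan block has size 3, contributing (x + 5)^3

So m_A(x) = (x + 5)^3 = x^3 + 15*x^2 + 75*x + 125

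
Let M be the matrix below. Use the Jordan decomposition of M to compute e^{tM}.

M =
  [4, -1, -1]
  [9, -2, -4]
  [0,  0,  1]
e^{tM} =
  [3*t*exp(t) + exp(t), -t*exp(t), t^2*exp(t)/2 - t*exp(t)]
  [9*t*exp(t), -3*t*exp(t) + exp(t), 3*t^2*exp(t)/2 - 4*t*exp(t)]
  [0, 0, exp(t)]

Strategy: write M = P · J · P⁻¹ where J is a Jordan canonical form, so e^{tM} = P · e^{tJ} · P⁻¹, and e^{tJ} can be computed block-by-block.

M has Jordan form
J =
  [1, 1, 0]
  [0, 1, 1]
  [0, 0, 1]
(up to reordering of blocks).

Per-block formulas:
  For a 3×3 Jordan block J_3(1): exp(t · J_3(1)) = e^(1t)·(I + t·N + (t^2/2)·N^2), where N is the 3×3 nilpotent shift.

After assembling e^{tJ} and conjugating by P, we get:

e^{tM} =
  [3*t*exp(t) + exp(t), -t*exp(t), t^2*exp(t)/2 - t*exp(t)]
  [9*t*exp(t), -3*t*exp(t) + exp(t), 3*t^2*exp(t)/2 - 4*t*exp(t)]
  [0, 0, exp(t)]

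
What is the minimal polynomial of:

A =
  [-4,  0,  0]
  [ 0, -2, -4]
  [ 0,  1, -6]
x^2 + 8*x + 16

The characteristic polynomial is χ_A(x) = (x + 4)^3, so the eigenvalues are known. The minimal polynomial is
  m_A(x) = Π_λ (x − λ)^{k_λ}
where k_λ is the size of the *largest* Jordan block for λ (equivalently, the smallest k with (A − λI)^k v = 0 for every generalised eigenvector v of λ).

  λ = -4: largest Jordan block has size 2, contributing (x + 4)^2

So m_A(x) = (x + 4)^2 = x^2 + 8*x + 16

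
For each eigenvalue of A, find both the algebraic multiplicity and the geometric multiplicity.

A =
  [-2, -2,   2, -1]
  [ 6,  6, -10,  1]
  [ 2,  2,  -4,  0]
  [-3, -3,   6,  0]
λ = 0: alg = 4, geom = 2

Step 1 — factor the characteristic polynomial to read off the algebraic multiplicities:
  χ_A(x) = x^4

Step 2 — compute geometric multiplicities via the rank-nullity identity g(λ) = n − rank(A − λI):
  rank(A − (0)·I) = 2, so dim ker(A − (0)·I) = n − 2 = 2

Summary:
  λ = 0: algebraic multiplicity = 4, geometric multiplicity = 2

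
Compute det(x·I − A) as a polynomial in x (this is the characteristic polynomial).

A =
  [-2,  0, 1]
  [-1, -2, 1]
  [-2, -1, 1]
x^3 + 3*x^2 + 3*x + 1

Expanding det(x·I − A) (e.g. by cofactor expansion or by noting that A is similar to its Jordan form J, which has the same characteristic polynomial as A) gives
  χ_A(x) = x^3 + 3*x^2 + 3*x + 1
which factors as (x + 1)^3. The eigenvalues (with algebraic multiplicities) are λ = -1 with multiplicity 3.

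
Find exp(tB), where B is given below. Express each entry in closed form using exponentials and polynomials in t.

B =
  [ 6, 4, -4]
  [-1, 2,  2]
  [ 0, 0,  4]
e^{tB} =
  [2*t*exp(4*t) + exp(4*t), 4*t*exp(4*t), -4*t*exp(4*t)]
  [-t*exp(4*t), -2*t*exp(4*t) + exp(4*t), 2*t*exp(4*t)]
  [0, 0, exp(4*t)]

Strategy: write B = P · J · P⁻¹ where J is a Jordan canonical form, so e^{tB} = P · e^{tJ} · P⁻¹, and e^{tJ} can be computed block-by-block.

B has Jordan form
J =
  [4, 1, 0]
  [0, 4, 0]
  [0, 0, 4]
(up to reordering of blocks).

Per-block formulas:
  For a 1×1 block at λ = 4: exp(t · [4]) = [e^(4t)].
  For a 2×2 Jordan block J_2(4): exp(t · J_2(4)) = e^(4t)·(I + t·N), where N is the 2×2 nilpotent shift.

After assembling e^{tJ} and conjugating by P, we get:

e^{tB} =
  [2*t*exp(4*t) + exp(4*t), 4*t*exp(4*t), -4*t*exp(4*t)]
  [-t*exp(4*t), -2*t*exp(4*t) + exp(4*t), 2*t*exp(4*t)]
  [0, 0, exp(4*t)]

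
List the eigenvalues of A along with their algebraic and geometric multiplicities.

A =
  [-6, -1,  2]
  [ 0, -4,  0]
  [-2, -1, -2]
λ = -4: alg = 3, geom = 2

Step 1 — factor the characteristic polynomial to read off the algebraic multiplicities:
  χ_A(x) = (x + 4)^3

Step 2 — compute geometric multiplicities via the rank-nullity identity g(λ) = n − rank(A − λI):
  rank(A − (-4)·I) = 1, so dim ker(A − (-4)·I) = n − 1 = 2

Summary:
  λ = -4: algebraic multiplicity = 3, geometric multiplicity = 2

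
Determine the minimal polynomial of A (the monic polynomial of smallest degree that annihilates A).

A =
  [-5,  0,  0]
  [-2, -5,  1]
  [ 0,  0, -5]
x^2 + 10*x + 25

The characteristic polynomial is χ_A(x) = (x + 5)^3, so the eigenvalues are known. The minimal polynomial is
  m_A(x) = Π_λ (x − λ)^{k_λ}
where k_λ is the size of the *largest* Jordan block for λ (equivalently, the smallest k with (A − λI)^k v = 0 for every generalised eigenvector v of λ).

  λ = -5: largest Jordan block has size 2, contributing (x + 5)^2

So m_A(x) = (x + 5)^2 = x^2 + 10*x + 25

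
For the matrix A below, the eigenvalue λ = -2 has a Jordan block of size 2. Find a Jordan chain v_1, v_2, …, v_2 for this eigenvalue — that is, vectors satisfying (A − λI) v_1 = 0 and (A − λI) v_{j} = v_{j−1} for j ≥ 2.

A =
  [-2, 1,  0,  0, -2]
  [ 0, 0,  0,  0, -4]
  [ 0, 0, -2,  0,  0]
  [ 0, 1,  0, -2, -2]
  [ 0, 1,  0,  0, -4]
A Jordan chain for λ = -2 of length 2:
v_1 = (1, 2, 0, 1, 1)ᵀ
v_2 = (0, 1, 0, 0, 0)ᵀ

Let N = A − (-2)·I. We want v_2 with N^2 v_2 = 0 but N^1 v_2 ≠ 0; then v_{j-1} := N · v_j for j = 2, …, 2.

Pick v_2 = (0, 1, 0, 0, 0)ᵀ.
Then v_1 = N · v_2 = (1, 2, 0, 1, 1)ᵀ.

Sanity check: (A − (-2)·I) v_1 = (0, 0, 0, 0, 0)ᵀ = 0. ✓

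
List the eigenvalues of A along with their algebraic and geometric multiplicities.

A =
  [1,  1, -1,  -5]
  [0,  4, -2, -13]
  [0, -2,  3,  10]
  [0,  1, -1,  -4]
λ = 1: alg = 4, geom = 2

Step 1 — factor the characteristic polynomial to read off the algebraic multiplicities:
  χ_A(x) = (x - 1)^4

Step 2 — compute geometric multiplicities via the rank-nullity identity g(λ) = n − rank(A − λI):
  rank(A − (1)·I) = 2, so dim ker(A − (1)·I) = n − 2 = 2

Summary:
  λ = 1: algebraic multiplicity = 4, geometric multiplicity = 2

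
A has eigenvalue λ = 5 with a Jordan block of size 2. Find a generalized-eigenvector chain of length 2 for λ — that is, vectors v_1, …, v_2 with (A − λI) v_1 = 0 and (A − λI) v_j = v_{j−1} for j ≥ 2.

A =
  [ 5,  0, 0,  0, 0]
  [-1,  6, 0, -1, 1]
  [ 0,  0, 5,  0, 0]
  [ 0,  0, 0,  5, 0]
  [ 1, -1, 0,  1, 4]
A Jordan chain for λ = 5 of length 2:
v_1 = (0, -1, 0, 0, 1)ᵀ
v_2 = (1, 0, 0, 0, 0)ᵀ

Let N = A − (5)·I. We want v_2 with N^2 v_2 = 0 but N^1 v_2 ≠ 0; then v_{j-1} := N · v_j for j = 2, …, 2.

Pick v_2 = (1, 0, 0, 0, 0)ᵀ.
Then v_1 = N · v_2 = (0, -1, 0, 0, 1)ᵀ.

Sanity check: (A − (5)·I) v_1 = (0, 0, 0, 0, 0)ᵀ = 0. ✓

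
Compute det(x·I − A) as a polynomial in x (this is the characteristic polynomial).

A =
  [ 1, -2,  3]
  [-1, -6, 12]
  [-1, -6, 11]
x^3 - 6*x^2 + 12*x - 8

Expanding det(x·I − A) (e.g. by cofactor expansion or by noting that A is similar to its Jordan form J, which has the same characteristic polynomial as A) gives
  χ_A(x) = x^3 - 6*x^2 + 12*x - 8
which factors as (x - 2)^3. The eigenvalues (with algebraic multiplicities) are λ = 2 with multiplicity 3.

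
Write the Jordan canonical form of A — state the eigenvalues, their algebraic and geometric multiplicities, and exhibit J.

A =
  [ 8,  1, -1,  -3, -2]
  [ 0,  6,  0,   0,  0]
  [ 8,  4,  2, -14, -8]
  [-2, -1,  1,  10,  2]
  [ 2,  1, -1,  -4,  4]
J_3(6) ⊕ J_1(6) ⊕ J_1(6)

The characteristic polynomial is
  det(x·I − A) = x^5 - 30*x^4 + 360*x^3 - 2160*x^2 + 6480*x - 7776 = (x - 6)^5

Eigenvalues and multiplicities (the geometric multiplicity of λ is n − rank(A − λI), which equals the number of Jordan blocks for λ):
  λ = 6: algebraic multiplicity = 5, geometric multiplicity = 3

Determining the block sizes for each eigenvalue:
  λ = 6: with am = 5 and gm = 3, the partition is not yet determined (e.g. several partitions of 5 into 3 parts exist). Let N = A − (6)·I. Computing rank(N^1) = 2, rank(N^2) = 1, rank(N^3) = 0; the number of blocks of size ≥ j is rank(N^{j−1}) − rank(N^j), giving [3, 1, 1]. So we have 1 block(s) of size 3, 2 block(s) of size 1 → block sizes [3, 1, 1]

Assembling the blocks gives a Jordan form
J =
  [6, 1, 0, 0, 0]
  [0, 6, 1, 0, 0]
  [0, 0, 6, 0, 0]
  [0, 0, 0, 6, 0]
  [0, 0, 0, 0, 6]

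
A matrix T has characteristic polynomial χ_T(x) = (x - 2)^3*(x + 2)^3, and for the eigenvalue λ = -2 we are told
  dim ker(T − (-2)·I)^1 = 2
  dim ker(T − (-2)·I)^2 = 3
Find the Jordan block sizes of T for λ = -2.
Block sizes for λ = -2: [2, 1]

From the dimensions of kernels of powers, the number of Jordan blocks of size at least j is d_j − d_{j−1} where d_j = dim ker(N^j) (with d_0 = 0). Computing the differences gives [2, 1].
The number of blocks of size exactly k is (#blocks of size ≥ k) − (#blocks of size ≥ k + 1), so the partition is: 1 block(s) of size 1, 1 block(s) of size 2.
In nonincreasing order the block sizes are [2, 1].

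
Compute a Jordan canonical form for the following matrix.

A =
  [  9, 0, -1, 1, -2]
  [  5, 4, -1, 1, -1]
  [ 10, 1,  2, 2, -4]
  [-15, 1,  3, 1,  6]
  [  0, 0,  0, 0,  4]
J_3(4) ⊕ J_2(4)

The characteristic polynomial is
  det(x·I − A) = x^5 - 20*x^4 + 160*x^3 - 640*x^2 + 1280*x - 1024 = (x - 4)^5

Eigenvalues and multiplicities (the geometric multiplicity of λ is n − rank(A − λI), which equals the number of Jordan blocks for λ):
  λ = 4: algebraic multiplicity = 5, geometric multiplicity = 2

Determining the block sizes for each eigenvalue:
  λ = 4: with am = 5 and gm = 2, the partition is not yet determined (e.g. several partitions of 5 into 2 parts exist). Let N = A − (4)·I. Computing rank(N^1) = 3, rank(N^2) = 1, rank(N^3) = 0; the number of blocks of size ≥ j is rank(N^{j−1}) − rank(N^j), giving [2, 2, 1]. So we have 1 block(s) of size 3, 1 block(s) of size 2 → block sizes [3, 2]

Assembling the blocks gives a Jordan form
J =
  [4, 1, 0, 0, 0]
  [0, 4, 1, 0, 0]
  [0, 0, 4, 0, 0]
  [0, 0, 0, 4, 1]
  [0, 0, 0, 0, 4]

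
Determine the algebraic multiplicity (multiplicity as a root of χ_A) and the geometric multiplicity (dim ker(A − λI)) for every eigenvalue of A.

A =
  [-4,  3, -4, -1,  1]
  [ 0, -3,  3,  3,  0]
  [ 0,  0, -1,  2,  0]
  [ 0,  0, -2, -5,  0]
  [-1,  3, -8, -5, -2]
λ = -3: alg = 5, geom = 3

Step 1 — factor the characteristic polynomial to read off the algebraic multiplicities:
  χ_A(x) = (x + 3)^5

Step 2 — compute geometric multiplicities via the rank-nullity identity g(λ) = n − rank(A − λI):
  rank(A − (-3)·I) = 2, so dim ker(A − (-3)·I) = n − 2 = 3

Summary:
  λ = -3: algebraic multiplicity = 5, geometric multiplicity = 3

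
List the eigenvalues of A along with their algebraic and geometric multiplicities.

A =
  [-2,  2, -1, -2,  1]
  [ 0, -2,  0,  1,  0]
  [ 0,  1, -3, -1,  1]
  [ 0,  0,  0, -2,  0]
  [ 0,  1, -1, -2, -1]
λ = -2: alg = 5, geom = 2

Step 1 — factor the characteristic polynomial to read off the algebraic multiplicities:
  χ_A(x) = (x + 2)^5

Step 2 — compute geometric multiplicities via the rank-nullity identity g(λ) = n − rank(A − λI):
  rank(A − (-2)·I) = 3, so dim ker(A − (-2)·I) = n − 3 = 2

Summary:
  λ = -2: algebraic multiplicity = 5, geometric multiplicity = 2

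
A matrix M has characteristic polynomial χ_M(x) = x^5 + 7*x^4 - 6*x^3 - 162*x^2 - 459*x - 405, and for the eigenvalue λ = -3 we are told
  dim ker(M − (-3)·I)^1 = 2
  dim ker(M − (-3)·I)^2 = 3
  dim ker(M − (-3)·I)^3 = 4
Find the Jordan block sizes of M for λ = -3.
Block sizes for λ = -3: [3, 1]

From the dimensions of kernels of powers, the number of Jordan blocks of size at least j is d_j − d_{j−1} where d_j = dim ker(N^j) (with d_0 = 0). Computing the differences gives [2, 1, 1].
The number of blocks of size exactly k is (#blocks of size ≥ k) − (#blocks of size ≥ k + 1), so the partition is: 1 block(s) of size 1, 1 block(s) of size 3.
In nonincreasing order the block sizes are [3, 1].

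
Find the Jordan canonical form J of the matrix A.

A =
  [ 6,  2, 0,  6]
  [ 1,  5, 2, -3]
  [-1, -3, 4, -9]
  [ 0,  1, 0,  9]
J_3(6) ⊕ J_1(6)

The characteristic polynomial is
  det(x·I − A) = x^4 - 24*x^3 + 216*x^2 - 864*x + 1296 = (x - 6)^4

Eigenvalues and multiplicities (the geometric multiplicity of λ is n − rank(A − λI), which equals the number of Jordan blocks for λ):
  λ = 6: algebraic multiplicity = 4, geometric multiplicity = 2

Determining the block sizes for each eigenvalue:
  λ = 6: with am = 4 and gm = 2, the partition is not yet determined (e.g. several partitions of 4 into 2 parts exist). Let N = A − (6)·I. Computing rank(N^1) = 2, rank(N^2) = 1, rank(N^3) = 0; the number of blocks of size ≥ j is rank(N^{j−1}) − rank(N^j), giving [2, 1, 1]. So we have 1 block(s) of size 3, 1 block(s) of size 1 → block sizes [3, 1]

Assembling the blocks gives a Jordan form
J =
  [6, 1, 0, 0]
  [0, 6, 1, 0]
  [0, 0, 6, 0]
  [0, 0, 0, 6]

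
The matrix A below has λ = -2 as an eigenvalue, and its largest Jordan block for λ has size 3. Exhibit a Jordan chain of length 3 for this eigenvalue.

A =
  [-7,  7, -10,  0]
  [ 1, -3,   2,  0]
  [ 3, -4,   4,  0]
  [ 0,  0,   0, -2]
A Jordan chain for λ = -2 of length 3:
v_1 = (2, 0, -1, 0)ᵀ
v_2 = (-5, 1, 3, 0)ᵀ
v_3 = (1, 0, 0, 0)ᵀ

Let N = A − (-2)·I. We want v_3 with N^3 v_3 = 0 but N^2 v_3 ≠ 0; then v_{j-1} := N · v_j for j = 3, …, 2.

Pick v_3 = (1, 0, 0, 0)ᵀ.
Then v_2 = N · v_3 = (-5, 1, 3, 0)ᵀ.
Then v_1 = N · v_2 = (2, 0, -1, 0)ᵀ.

Sanity check: (A − (-2)·I) v_1 = (0, 0, 0, 0)ᵀ = 0. ✓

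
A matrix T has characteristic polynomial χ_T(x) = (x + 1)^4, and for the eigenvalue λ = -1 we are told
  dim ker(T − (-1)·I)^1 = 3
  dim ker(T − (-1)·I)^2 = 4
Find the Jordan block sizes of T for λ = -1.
Block sizes for λ = -1: [2, 1, 1]

From the dimensions of kernels of powers, the number of Jordan blocks of size at least j is d_j − d_{j−1} where d_j = dim ker(N^j) (with d_0 = 0). Computing the differences gives [3, 1].
The number of blocks of size exactly k is (#blocks of size ≥ k) − (#blocks of size ≥ k + 1), so the partition is: 2 block(s) of size 1, 1 block(s) of size 2.
In nonincreasing order the block sizes are [2, 1, 1].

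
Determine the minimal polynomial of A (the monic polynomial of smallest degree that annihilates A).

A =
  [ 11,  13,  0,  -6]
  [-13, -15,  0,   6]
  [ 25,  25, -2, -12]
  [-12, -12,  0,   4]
x^3 - 12*x - 16

The characteristic polynomial is χ_A(x) = (x - 4)*(x + 2)^3, so the eigenvalues are known. The minimal polynomial is
  m_A(x) = Π_λ (x − λ)^{k_λ}
where k_λ is the size of the *largest* Jordan block for λ (equivalently, the smallest k with (A − λI)^k v = 0 for every generalised eigenvector v of λ).

  λ = -2: largest Jordan block has size 2, contributing (x + 2)^2
  λ = 4: largest Jordan block has size 1, contributing (x − 4)

So m_A(x) = (x - 4)*(x + 2)^2 = x^3 - 12*x - 16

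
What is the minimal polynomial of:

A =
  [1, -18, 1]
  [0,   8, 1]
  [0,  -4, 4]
x^3 - 13*x^2 + 48*x - 36

The characteristic polynomial is χ_A(x) = (x - 6)^2*(x - 1), so the eigenvalues are known. The minimal polynomial is
  m_A(x) = Π_λ (x − λ)^{k_λ}
where k_λ is the size of the *largest* Jordan block for λ (equivalently, the smallest k with (A − λI)^k v = 0 for every generalised eigenvector v of λ).

  λ = 1: largest Jordan block has size 1, contributing (x − 1)
  λ = 6: largest Jordan block has size 2, contributing (x − 6)^2

So m_A(x) = (x - 6)^2*(x - 1) = x^3 - 13*x^2 + 48*x - 36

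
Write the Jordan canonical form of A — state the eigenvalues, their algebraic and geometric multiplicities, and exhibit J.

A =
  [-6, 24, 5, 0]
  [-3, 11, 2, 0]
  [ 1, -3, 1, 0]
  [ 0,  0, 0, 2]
J_3(2) ⊕ J_1(2)

The characteristic polynomial is
  det(x·I − A) = x^4 - 8*x^3 + 24*x^2 - 32*x + 16 = (x - 2)^4

Eigenvalues and multiplicities (the geometric multiplicity of λ is n − rank(A − λI), which equals the number of Jordan blocks for λ):
  λ = 2: algebraic multiplicity = 4, geometric multiplicity = 2

Determining the block sizes for each eigenvalue:
  λ = 2: with am = 4 and gm = 2, the partition is not yet determined (e.g. several partitions of 4 into 2 parts exist). Let N = A − (2)·I. Computing rank(N^1) = 2, rank(N^2) = 1, rank(N^3) = 0; the number of blocks of size ≥ j is rank(N^{j−1}) − rank(N^j), giving [2, 1, 1]. So we have 1 block(s) of size 3, 1 block(s) of size 1 → block sizes [3, 1]

Assembling the blocks gives a Jordan form
J =
  [2, 1, 0, 0]
  [0, 2, 1, 0]
  [0, 0, 2, 0]
  [0, 0, 0, 2]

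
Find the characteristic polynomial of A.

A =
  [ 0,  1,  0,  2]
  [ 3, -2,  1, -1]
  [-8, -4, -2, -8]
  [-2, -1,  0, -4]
x^4 + 8*x^3 + 24*x^2 + 32*x + 16

Expanding det(x·I − A) (e.g. by cofactor expansion or by noting that A is similar to its Jordan form J, which has the same characteristic polynomial as A) gives
  χ_A(x) = x^4 + 8*x^3 + 24*x^2 + 32*x + 16
which factors as (x + 2)^4. The eigenvalues (with algebraic multiplicities) are λ = -2 with multiplicity 4.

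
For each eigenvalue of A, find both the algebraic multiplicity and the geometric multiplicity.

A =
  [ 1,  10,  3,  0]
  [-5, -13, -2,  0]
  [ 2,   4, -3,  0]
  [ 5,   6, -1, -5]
λ = -5: alg = 4, geom = 2

Step 1 — factor the characteristic polynomial to read off the algebraic multiplicities:
  χ_A(x) = (x + 5)^4

Step 2 — compute geometric multiplicities via the rank-nullity identity g(λ) = n − rank(A − λI):
  rank(A − (-5)·I) = 2, so dim ker(A − (-5)·I) = n − 2 = 2

Summary:
  λ = -5: algebraic multiplicity = 4, geometric multiplicity = 2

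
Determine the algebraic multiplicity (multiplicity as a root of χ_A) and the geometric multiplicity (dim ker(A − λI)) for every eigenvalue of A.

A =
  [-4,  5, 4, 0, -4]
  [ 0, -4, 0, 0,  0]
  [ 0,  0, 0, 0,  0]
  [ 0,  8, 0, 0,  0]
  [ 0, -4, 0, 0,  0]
λ = -4: alg = 2, geom = 1; λ = 0: alg = 3, geom = 3

Step 1 — factor the characteristic polynomial to read off the algebraic multiplicities:
  χ_A(x) = x^3*(x + 4)^2

Step 2 — compute geometric multiplicities via the rank-nullity identity g(λ) = n − rank(A − λI):
  rank(A − (-4)·I) = 4, so dim ker(A − (-4)·I) = n − 4 = 1
  rank(A − (0)·I) = 2, so dim ker(A − (0)·I) = n − 2 = 3

Summary:
  λ = -4: algebraic multiplicity = 2, geometric multiplicity = 1
  λ = 0: algebraic multiplicity = 3, geometric multiplicity = 3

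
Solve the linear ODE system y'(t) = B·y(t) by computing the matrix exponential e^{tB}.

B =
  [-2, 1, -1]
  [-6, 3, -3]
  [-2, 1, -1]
e^{tB} =
  [1 - 2*t, t, -t]
  [-6*t, 3*t + 1, -3*t]
  [-2*t, t, 1 - t]

Strategy: write B = P · J · P⁻¹ where J is a Jordan canonical form, so e^{tB} = P · e^{tJ} · P⁻¹, and e^{tJ} can be computed block-by-block.

B has Jordan form
J =
  [0, 1, 0]
  [0, 0, 0]
  [0, 0, 0]
(up to reordering of blocks).

Per-block formulas:
  For a 1×1 block at λ = 0: exp(t · [0]) = [e^(0t)].
  For a 2×2 Jordan block J_2(0): exp(t · J_2(0)) = e^(0t)·(I + t·N), where N is the 2×2 nilpotent shift.

After assembling e^{tJ} and conjugating by P, we get:

e^{tB} =
  [1 - 2*t, t, -t]
  [-6*t, 3*t + 1, -3*t]
  [-2*t, t, 1 - t]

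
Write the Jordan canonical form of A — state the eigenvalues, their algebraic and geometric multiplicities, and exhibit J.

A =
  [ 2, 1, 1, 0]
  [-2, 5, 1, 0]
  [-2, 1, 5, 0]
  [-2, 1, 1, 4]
J_2(4) ⊕ J_1(4) ⊕ J_1(4)

The characteristic polynomial is
  det(x·I − A) = x^4 - 16*x^3 + 96*x^2 - 256*x + 256 = (x - 4)^4

Eigenvalues and multiplicities (the geometric multiplicity of λ is n − rank(A − λI), which equals the number of Jordan blocks for λ):
  λ = 4: algebraic multiplicity = 4, geometric multiplicity = 3

Determining the block sizes for each eigenvalue:
  λ = 4: 3 blocks summing to 4 forces exactly one block of size 2 and the rest size 1 → block sizes [2, 1, 1]

Assembling the blocks gives a Jordan form
J =
  [4, 1, 0, 0]
  [0, 4, 0, 0]
  [0, 0, 4, 0]
  [0, 0, 0, 4]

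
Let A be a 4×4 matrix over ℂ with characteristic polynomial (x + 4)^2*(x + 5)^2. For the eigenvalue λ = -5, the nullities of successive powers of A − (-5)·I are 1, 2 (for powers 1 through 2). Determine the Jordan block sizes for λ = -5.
Block sizes for λ = -5: [2]

From the dimensions of kernels of powers, the number of Jordan blocks of size at least j is d_j − d_{j−1} where d_j = dim ker(N^j) (with d_0 = 0). Computing the differences gives [1, 1].
The number of blocks of size exactly k is (#blocks of size ≥ k) − (#blocks of size ≥ k + 1), so the partition is: 1 block(s) of size 2.
In nonincreasing order the block sizes are [2].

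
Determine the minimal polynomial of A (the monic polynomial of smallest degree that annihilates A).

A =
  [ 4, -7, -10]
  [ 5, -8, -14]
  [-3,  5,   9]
x^3 - 5*x^2 + 7*x - 3

The characteristic polynomial is χ_A(x) = (x - 3)*(x - 1)^2, so the eigenvalues are known. The minimal polynomial is
  m_A(x) = Π_λ (x − λ)^{k_λ}
where k_λ is the size of the *largest* Jordan block for λ (equivalently, the smallest k with (A − λI)^k v = 0 for every generalised eigenvector v of λ).

  λ = 1: largest Jordan block has size 2, contributing (x − 1)^2
  λ = 3: largest Jordan block has size 1, contributing (x − 3)

So m_A(x) = (x - 3)*(x - 1)^2 = x^3 - 5*x^2 + 7*x - 3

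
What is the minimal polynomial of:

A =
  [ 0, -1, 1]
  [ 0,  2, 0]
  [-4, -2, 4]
x^2 - 4*x + 4

The characteristic polynomial is χ_A(x) = (x - 2)^3, so the eigenvalues are known. The minimal polynomial is
  m_A(x) = Π_λ (x − λ)^{k_λ}
where k_λ is the size of the *largest* Jordan block for λ (equivalently, the smallest k with (A − λI)^k v = 0 for every generalised eigenvector v of λ).

  λ = 2: largest Jordan block has size 2, contributing (x − 2)^2

So m_A(x) = (x - 2)^2 = x^2 - 4*x + 4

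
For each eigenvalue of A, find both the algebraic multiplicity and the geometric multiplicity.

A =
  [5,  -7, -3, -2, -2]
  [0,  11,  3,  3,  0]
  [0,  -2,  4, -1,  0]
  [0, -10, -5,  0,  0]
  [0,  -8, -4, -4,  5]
λ = 5: alg = 5, geom = 3

Step 1 — factor the characteristic polynomial to read off the algebraic multiplicities:
  χ_A(x) = (x - 5)^5

Step 2 — compute geometric multiplicities via the rank-nullity identity g(λ) = n − rank(A − λI):
  rank(A − (5)·I) = 2, so dim ker(A − (5)·I) = n − 2 = 3

Summary:
  λ = 5: algebraic multiplicity = 5, geometric multiplicity = 3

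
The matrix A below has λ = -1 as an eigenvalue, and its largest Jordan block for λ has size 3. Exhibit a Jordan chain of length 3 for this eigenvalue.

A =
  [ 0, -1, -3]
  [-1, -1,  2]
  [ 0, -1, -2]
A Jordan chain for λ = -1 of length 3:
v_1 = (2, -1, 1)ᵀ
v_2 = (1, -1, 0)ᵀ
v_3 = (1, 0, 0)ᵀ

Let N = A − (-1)·I. We want v_3 with N^3 v_3 = 0 but N^2 v_3 ≠ 0; then v_{j-1} := N · v_j for j = 3, …, 2.

Pick v_3 = (1, 0, 0)ᵀ.
Then v_2 = N · v_3 = (1, -1, 0)ᵀ.
Then v_1 = N · v_2 = (2, -1, 1)ᵀ.

Sanity check: (A − (-1)·I) v_1 = (0, 0, 0)ᵀ = 0. ✓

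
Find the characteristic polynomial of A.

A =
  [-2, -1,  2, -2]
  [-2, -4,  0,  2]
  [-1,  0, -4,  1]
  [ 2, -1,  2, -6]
x^4 + 16*x^3 + 96*x^2 + 256*x + 256

Expanding det(x·I − A) (e.g. by cofactor expansion or by noting that A is similar to its Jordan form J, which has the same characteristic polynomial as A) gives
  χ_A(x) = x^4 + 16*x^3 + 96*x^2 + 256*x + 256
which factors as (x + 4)^4. The eigenvalues (with algebraic multiplicities) are λ = -4 with multiplicity 4.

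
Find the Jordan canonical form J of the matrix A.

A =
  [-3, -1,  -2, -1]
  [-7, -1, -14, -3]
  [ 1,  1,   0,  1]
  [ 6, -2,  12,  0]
J_2(-2) ⊕ J_1(-2) ⊕ J_1(2)

The characteristic polynomial is
  det(x·I − A) = x^4 + 4*x^3 - 16*x - 16 = (x - 2)*(x + 2)^3

Eigenvalues and multiplicities (the geometric multiplicity of λ is n − rank(A − λI), which equals the number of Jordan blocks for λ):
  λ = -2: algebraic multiplicity = 3, geometric multiplicity = 2
  λ = 2: algebraic multiplicity = 1, geometric multiplicity = 1

Determining the block sizes for each eigenvalue:
  λ = -2: 2 blocks summing to 3 forces exactly one block of size 2 and the rest size 1 → block sizes [2, 1]
  λ = 2: one block (gm = 1), so the single block has size am = 1 → block sizes [1]

Assembling the blocks gives a Jordan form
J =
  [-2,  1,  0, 0]
  [ 0, -2,  0, 0]
  [ 0,  0, -2, 0]
  [ 0,  0,  0, 2]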